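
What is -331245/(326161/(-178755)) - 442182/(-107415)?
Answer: 192738453798119/1061654055 ≈ 1.8155e+5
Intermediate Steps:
-331245/(326161/(-178755)) - 442182/(-107415) = -331245/(326161*(-1/178755)) - 442182*(-1/107415) = -331245/(-326161/178755) + 147394/35805 = -331245*(-178755/326161) + 147394/35805 = 59211699975/326161 + 147394/35805 = 192738453798119/1061654055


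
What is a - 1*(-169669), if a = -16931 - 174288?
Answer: -21550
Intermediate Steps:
a = -191219
a - 1*(-169669) = -191219 - 1*(-169669) = -191219 + 169669 = -21550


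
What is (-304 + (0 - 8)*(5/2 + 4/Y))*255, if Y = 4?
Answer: -84660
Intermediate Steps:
(-304 + (0 - 8)*(5/2 + 4/Y))*255 = (-304 + (0 - 8)*(5/2 + 4/4))*255 = (-304 - 8*(5*(½) + 4*(¼)))*255 = (-304 - 8*(5/2 + 1))*255 = (-304 - 8*7/2)*255 = (-304 - 28)*255 = -332*255 = -84660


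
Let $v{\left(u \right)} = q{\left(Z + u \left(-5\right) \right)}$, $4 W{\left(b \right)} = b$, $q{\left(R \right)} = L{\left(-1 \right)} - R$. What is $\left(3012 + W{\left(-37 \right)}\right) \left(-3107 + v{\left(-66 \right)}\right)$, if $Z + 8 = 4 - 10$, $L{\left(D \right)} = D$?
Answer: $-10281416$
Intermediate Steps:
$Z = -14$ ($Z = -8 + \left(4 - 10\right) = -8 - 6 = -14$)
$q{\left(R \right)} = -1 - R$
$W{\left(b \right)} = \frac{b}{4}$
$v{\left(u \right)} = 13 + 5 u$ ($v{\left(u \right)} = -1 - \left(-14 + u \left(-5\right)\right) = -1 - \left(-14 - 5 u\right) = -1 + \left(14 + 5 u\right) = 13 + 5 u$)
$\left(3012 + W{\left(-37 \right)}\right) \left(-3107 + v{\left(-66 \right)}\right) = \left(3012 + \frac{1}{4} \left(-37\right)\right) \left(-3107 + \left(13 + 5 \left(-66\right)\right)\right) = \left(3012 - \frac{37}{4}\right) \left(-3107 + \left(13 - 330\right)\right) = \frac{12011 \left(-3107 - 317\right)}{4} = \frac{12011}{4} \left(-3424\right) = -10281416$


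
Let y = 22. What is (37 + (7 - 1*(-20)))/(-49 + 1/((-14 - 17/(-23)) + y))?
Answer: -6432/4913 ≈ -1.3092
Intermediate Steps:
(37 + (7 - 1*(-20)))/(-49 + 1/((-14 - 17/(-23)) + y)) = (37 + (7 - 1*(-20)))/(-49 + 1/((-14 - 17/(-23)) + 22)) = (37 + (7 + 20))/(-49 + 1/((-14 - 17*(-1/23)) + 22)) = (37 + 27)/(-49 + 1/((-14 + 17/23) + 22)) = 64/(-49 + 1/(-305/23 + 22)) = 64/(-49 + 1/(201/23)) = 64/(-49 + 23/201) = 64/(-9826/201) = -201/9826*64 = -6432/4913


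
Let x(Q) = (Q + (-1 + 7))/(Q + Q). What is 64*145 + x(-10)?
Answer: 46401/5 ≈ 9280.2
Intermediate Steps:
x(Q) = (6 + Q)/(2*Q) (x(Q) = (Q + 6)/((2*Q)) = (6 + Q)*(1/(2*Q)) = (6 + Q)/(2*Q))
64*145 + x(-10) = 64*145 + (1/2)*(6 - 10)/(-10) = 9280 + (1/2)*(-1/10)*(-4) = 9280 + 1/5 = 46401/5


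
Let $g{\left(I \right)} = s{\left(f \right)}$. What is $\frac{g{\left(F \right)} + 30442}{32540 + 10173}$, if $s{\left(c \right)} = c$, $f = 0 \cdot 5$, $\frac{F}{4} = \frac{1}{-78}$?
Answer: $\frac{30442}{42713} \approx 0.71271$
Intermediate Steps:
$F = - \frac{2}{39}$ ($F = \frac{4}{-78} = 4 \left(- \frac{1}{78}\right) = - \frac{2}{39} \approx -0.051282$)
$f = 0$
$g{\left(I \right)} = 0$
$\frac{g{\left(F \right)} + 30442}{32540 + 10173} = \frac{0 + 30442}{32540 + 10173} = \frac{30442}{42713}$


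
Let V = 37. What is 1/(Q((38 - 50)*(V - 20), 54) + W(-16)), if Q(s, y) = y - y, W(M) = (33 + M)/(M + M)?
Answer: -32/17 ≈ -1.8824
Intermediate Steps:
W(M) = (33 + M)/(2*M) (W(M) = (33 + M)/((2*M)) = (33 + M)*(1/(2*M)) = (33 + M)/(2*M))
Q(s, y) = 0
1/(Q((38 - 50)*(V - 20), 54) + W(-16)) = 1/(0 + (1/2)*(33 - 16)/(-16)) = 1/(0 + (1/2)*(-1/16)*17) = 1/(0 - 17/32) = 1/(-17/32) = -32/17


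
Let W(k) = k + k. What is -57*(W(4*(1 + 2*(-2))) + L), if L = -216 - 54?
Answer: 16758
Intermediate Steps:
L = -270
W(k) = 2*k
-57*(W(4*(1 + 2*(-2))) + L) = -57*(2*(4*(1 + 2*(-2))) - 270) = -57*(2*(4*(1 - 4)) - 270) = -57*(2*(4*(-3)) - 270) = -57*(2*(-12) - 270) = -57*(-24 - 270) = -57*(-294) = 16758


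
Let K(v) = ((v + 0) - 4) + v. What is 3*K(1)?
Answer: -6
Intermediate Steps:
K(v) = -4 + 2*v (K(v) = (v - 4) + v = (-4 + v) + v = -4 + 2*v)
3*K(1) = 3*(-4 + 2*1) = 3*(-4 + 2) = 3*(-2) = -6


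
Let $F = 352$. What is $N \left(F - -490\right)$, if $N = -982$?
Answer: $-826844$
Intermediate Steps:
$N \left(F - -490\right) = - 982 \left(352 - -490\right) = - 982 \left(352 + 490\right) = \left(-982\right) 842 = -826844$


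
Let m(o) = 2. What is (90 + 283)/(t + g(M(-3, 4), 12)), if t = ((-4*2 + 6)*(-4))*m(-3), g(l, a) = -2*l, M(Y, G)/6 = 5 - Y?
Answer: -373/80 ≈ -4.6625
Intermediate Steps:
M(Y, G) = 30 - 6*Y (M(Y, G) = 6*(5 - Y) = 30 - 6*Y)
t = 16 (t = ((-4*2 + 6)*(-4))*2 = ((-8 + 6)*(-4))*2 = -2*(-4)*2 = 8*2 = 16)
(90 + 283)/(t + g(M(-3, 4), 12)) = (90 + 283)/(16 - 2*(30 - 6*(-3))) = 373/(16 - 2*(30 + 18)) = 373/(16 - 2*48) = 373/(16 - 96) = 373/(-80) = 373*(-1/80) = -373/80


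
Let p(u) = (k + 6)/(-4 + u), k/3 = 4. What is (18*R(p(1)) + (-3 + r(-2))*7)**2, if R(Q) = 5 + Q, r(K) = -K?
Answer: 625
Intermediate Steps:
k = 12 (k = 3*4 = 12)
p(u) = 18/(-4 + u) (p(u) = (12 + 6)/(-4 + u) = 18/(-4 + u))
(18*R(p(1)) + (-3 + r(-2))*7)**2 = (18*(5 + 18/(-4 + 1)) + (-3 - 1*(-2))*7)**2 = (18*(5 + 18/(-3)) + (-3 + 2)*7)**2 = (18*(5 + 18*(-1/3)) - 1*7)**2 = (18*(5 - 6) - 7)**2 = (18*(-1) - 7)**2 = (-18 - 7)**2 = (-25)**2 = 625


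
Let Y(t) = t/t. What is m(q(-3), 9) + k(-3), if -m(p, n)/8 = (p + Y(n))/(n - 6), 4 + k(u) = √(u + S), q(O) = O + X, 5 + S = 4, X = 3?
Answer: -20/3 + 2*I ≈ -6.6667 + 2.0*I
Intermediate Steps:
S = -1 (S = -5 + 4 = -1)
Y(t) = 1
q(O) = 3 + O (q(O) = O + 3 = 3 + O)
k(u) = -4 + √(-1 + u) (k(u) = -4 + √(u - 1) = -4 + √(-1 + u))
m(p, n) = -8*(1 + p)/(-6 + n) (m(p, n) = -8*(p + 1)/(n - 6) = -8*(1 + p)/(-6 + n))
m(q(-3), 9) + k(-3) = 8*(-1 - (3 - 3))/(-6 + 9) + (-4 + √(-1 - 3)) = 8*(-1 - 1*0)/3 + (-4 + √(-4)) = 8*(⅓)*(-1 + 0) + (-4 + 2*I) = 8*(⅓)*(-1) + (-4 + 2*I) = -8/3 + (-4 + 2*I) = -20/3 + 2*I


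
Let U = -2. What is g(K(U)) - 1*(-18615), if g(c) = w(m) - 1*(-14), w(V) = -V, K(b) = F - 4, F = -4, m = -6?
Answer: 18635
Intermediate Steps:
K(b) = -8 (K(b) = -4 - 4 = -8)
g(c) = 20 (g(c) = -1*(-6) - 1*(-14) = 6 + 14 = 20)
g(K(U)) - 1*(-18615) = 20 - 1*(-18615) = 20 + 18615 = 18635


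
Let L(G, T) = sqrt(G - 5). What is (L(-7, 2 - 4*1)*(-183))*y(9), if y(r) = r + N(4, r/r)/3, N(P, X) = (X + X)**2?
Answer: -3782*I*sqrt(3) ≈ -6550.6*I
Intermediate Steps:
N(P, X) = 4*X**2 (N(P, X) = (2*X)**2 = 4*X**2)
L(G, T) = sqrt(-5 + G)
y(r) = 4/3 + r (y(r) = r + (4*(r/r)**2)/3 = r + (4*1**2)*(1/3) = r + (4*1)*(1/3) = r + 4*(1/3) = r + 4/3 = 4/3 + r)
(L(-7, 2 - 4*1)*(-183))*y(9) = (sqrt(-5 - 7)*(-183))*(4/3 + 9) = (sqrt(-12)*(-183))*(31/3) = ((2*I*sqrt(3))*(-183))*(31/3) = -366*I*sqrt(3)*(31/3) = -3782*I*sqrt(3)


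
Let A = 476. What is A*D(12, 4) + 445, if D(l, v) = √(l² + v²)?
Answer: 445 + 1904*√10 ≈ 6466.0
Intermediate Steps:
A*D(12, 4) + 445 = 476*√(12² + 4²) + 445 = 476*√(144 + 16) + 445 = 476*√160 + 445 = 476*(4*√10) + 445 = 1904*√10 + 445 = 445 + 1904*√10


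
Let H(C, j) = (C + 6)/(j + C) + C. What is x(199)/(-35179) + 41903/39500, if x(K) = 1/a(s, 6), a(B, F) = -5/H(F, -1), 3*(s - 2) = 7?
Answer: 1474171997/1389570500 ≈ 1.0609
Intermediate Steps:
s = 13/3 (s = 2 + (⅓)*7 = 2 + 7/3 = 13/3 ≈ 4.3333)
H(C, j) = C + (6 + C)/(C + j) (H(C, j) = (6 + C)/(C + j) + C = C + (6 + C)/(C + j))
a(B, F) = -5*(-1 + F)/(6 + F²) (a(B, F) = -5*(F - 1)/(6 + F + F² + F*(-1)) = -5*(-1 + F)/(6 + F + F² - F) = -5*(-1 + F)/(6 + F²))
x(K) = -42/25 (x(K) = 1/(5*(1 - 1*6)/(6 + 6²)) = 1/(5*(1 - 6)/(6 + 36)) = 1/(5*(-5)/42) = 1/(5*(1/42)*(-5)) = 1/(-25/42) = -42/25)
x(199)/(-35179) + 41903/39500 = -42/25/(-35179) + 41903/39500 = -42/25*(-1/35179) + 41903*(1/39500) = 42/879475 + 41903/39500 = 1474171997/1389570500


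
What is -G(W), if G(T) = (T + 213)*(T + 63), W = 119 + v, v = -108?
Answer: -16576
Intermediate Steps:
W = 11 (W = 119 - 108 = 11)
G(T) = (63 + T)*(213 + T) (G(T) = (213 + T)*(63 + T) = (63 + T)*(213 + T))
-G(W) = -(13419 + 11² + 276*11) = -(13419 + 121 + 3036) = -1*16576 = -16576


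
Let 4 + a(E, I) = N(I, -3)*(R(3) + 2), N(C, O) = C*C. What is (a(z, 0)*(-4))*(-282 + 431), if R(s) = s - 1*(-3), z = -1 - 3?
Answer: 2384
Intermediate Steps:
z = -4
N(C, O) = C²
R(s) = 3 + s (R(s) = s + 3 = 3 + s)
a(E, I) = -4 + 8*I² (a(E, I) = -4 + I²*((3 + 3) + 2) = -4 + I²*(6 + 2) = -4 + I²*8 = -4 + 8*I²)
(a(z, 0)*(-4))*(-282 + 431) = ((-4 + 8*0²)*(-4))*(-282 + 431) = ((-4 + 8*0)*(-4))*149 = ((-4 + 0)*(-4))*149 = -4*(-4)*149 = 16*149 = 2384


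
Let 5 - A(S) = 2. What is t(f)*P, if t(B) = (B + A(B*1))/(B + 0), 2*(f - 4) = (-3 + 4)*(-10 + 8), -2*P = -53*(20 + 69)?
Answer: 4717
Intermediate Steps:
A(S) = 3 (A(S) = 5 - 1*2 = 5 - 2 = 3)
P = 4717/2 (P = -(-53)*(20 + 69)/2 = -(-53)*89/2 = -½*(-4717) = 4717/2 ≈ 2358.5)
f = 3 (f = 4 + ((-3 + 4)*(-10 + 8))/2 = 4 + (1*(-2))/2 = 4 + (½)*(-2) = 4 - 1 = 3)
t(B) = (3 + B)/B (t(B) = (B + 3)/(B + 0) = (3 + B)/B)
t(f)*P = ((3 + 3)/3)*(4717/2) = ((⅓)*6)*(4717/2) = 2*(4717/2) = 4717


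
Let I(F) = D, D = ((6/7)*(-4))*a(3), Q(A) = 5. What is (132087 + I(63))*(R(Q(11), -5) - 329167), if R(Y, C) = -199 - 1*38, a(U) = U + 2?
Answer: -304530374556/7 ≈ -4.3504e+10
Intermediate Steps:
a(U) = 2 + U
R(Y, C) = -237 (R(Y, C) = -199 - 38 = -237)
D = -120/7 (D = ((6/7)*(-4))*(2 + 3) = ((6*(1/7))*(-4))*5 = ((6/7)*(-4))*5 = -24/7*5 = -120/7 ≈ -17.143)
I(F) = -120/7
(132087 + I(63))*(R(Q(11), -5) - 329167) = (132087 - 120/7)*(-237 - 329167) = (924489/7)*(-329404) = -304530374556/7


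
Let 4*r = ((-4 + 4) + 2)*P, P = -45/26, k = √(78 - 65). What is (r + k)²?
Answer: 37177/2704 - 45*√13/26 ≈ 7.5085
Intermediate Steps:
k = √13 ≈ 3.6056
P = -45/26 (P = -45*1/26 = -45/26 ≈ -1.7308)
r = -45/52 (r = (((-4 + 4) + 2)*(-45/26))/4 = ((0 + 2)*(-45/26))/4 = (2*(-45/26))/4 = (¼)*(-45/13) = -45/52 ≈ -0.86539)
(r + k)² = (-45/52 + √13)²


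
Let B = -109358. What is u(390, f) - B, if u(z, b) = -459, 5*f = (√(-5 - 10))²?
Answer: 108899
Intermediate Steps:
f = -3 (f = (√(-5 - 10))²/5 = (√(-15))²/5 = (I*√15)²/5 = (⅕)*(-15) = -3)
u(390, f) - B = -459 - 1*(-109358) = -459 + 109358 = 108899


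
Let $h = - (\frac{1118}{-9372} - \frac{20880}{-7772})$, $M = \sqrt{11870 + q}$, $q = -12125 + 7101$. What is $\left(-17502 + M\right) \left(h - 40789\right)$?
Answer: $\frac{37358024965265}{52327} - \frac{12807002045 \sqrt{6846}}{313962} \approx 7.1056 \cdot 10^{8}$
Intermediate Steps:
$q = -5024$
$M = \sqrt{6846}$ ($M = \sqrt{11870 - 5024} = \sqrt{6846} \approx 82.741$)
$h = - \frac{806027}{313962}$ ($h = - (1118 \left(- \frac{1}{9372}\right) - - \frac{180}{67}) = - (- \frac{559}{4686} + \frac{180}{67}) = \left(-1\right) \frac{806027}{313962} = - \frac{806027}{313962} \approx -2.5673$)
$\left(-17502 + M\right) \left(h - 40789\right) = \left(-17502 + \sqrt{6846}\right) \left(- \frac{806027}{313962} - 40789\right) = \left(-17502 + \sqrt{6846}\right) \left(- \frac{12807002045}{313962}\right) = \frac{37358024965265}{52327} - \frac{12807002045 \sqrt{6846}}{313962}$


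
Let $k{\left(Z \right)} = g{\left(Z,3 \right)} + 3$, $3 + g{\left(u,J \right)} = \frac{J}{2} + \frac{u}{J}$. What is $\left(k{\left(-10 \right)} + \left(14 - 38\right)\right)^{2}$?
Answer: $\frac{24025}{36} \approx 667.36$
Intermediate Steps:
$g{\left(u,J \right)} = -3 + \frac{J}{2} + \frac{u}{J}$ ($g{\left(u,J \right)} = -3 + \left(\frac{J}{2} + \frac{u}{J}\right) = -3 + \frac{J}{2} + \frac{u}{J}$)
$k{\left(Z \right)} = \frac{3}{2} + \frac{Z}{3}$ ($k{\left(Z \right)} = \left(-3 + \frac{1}{2} \cdot 3 + \frac{Z}{3}\right) + 3 = \left(-3 + \frac{3}{2} + Z \frac{1}{3}\right) + 3 = \left(-3 + \frac{3}{2} + \frac{Z}{3}\right) + 3 = \left(- \frac{3}{2} + \frac{Z}{3}\right) + 3 = \frac{3}{2} + \frac{Z}{3}$)
$\left(k{\left(-10 \right)} + \left(14 - 38\right)\right)^{2} = \left(\left(\frac{3}{2} + \frac{1}{3} \left(-10\right)\right) + \left(14 - 38\right)\right)^{2} = \left(\left(\frac{3}{2} - \frac{10}{3}\right) - 24\right)^{2} = \left(- \frac{11}{6} - 24\right)^{2} = \left(- \frac{155}{6}\right)^{2} = \frac{24025}{36}$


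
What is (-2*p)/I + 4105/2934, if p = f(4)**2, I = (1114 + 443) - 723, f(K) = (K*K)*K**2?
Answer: -63523613/407826 ≈ -155.76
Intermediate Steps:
f(K) = K**4 (f(K) = K**2*K**2 = K**4)
I = 834 (I = 1557 - 723 = 834)
p = 65536 (p = (4**4)**2 = 256**2 = 65536)
(-2*p)/I + 4105/2934 = -2*65536/834 + 4105/2934 = -131072*1/834 + 4105*(1/2934) = -65536/417 + 4105/2934 = -63523613/407826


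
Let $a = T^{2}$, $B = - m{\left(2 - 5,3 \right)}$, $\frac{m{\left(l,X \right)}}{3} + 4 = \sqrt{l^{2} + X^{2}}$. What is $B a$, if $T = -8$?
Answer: $768 - 576 \sqrt{2} \approx -46.587$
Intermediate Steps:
$m{\left(l,X \right)} = -12 + 3 \sqrt{X^{2} + l^{2}}$ ($m{\left(l,X \right)} = -12 + 3 \sqrt{l^{2} + X^{2}} = -12 + 3 \sqrt{X^{2} + l^{2}}$)
$B = 12 - 9 \sqrt{2}$ ($B = - (-12 + 3 \sqrt{3^{2} + \left(2 - 5\right)^{2}}) = - (-12 + 3 \sqrt{9 + \left(2 - 5\right)^{2}}) = - (-12 + 3 \sqrt{9 + \left(-3\right)^{2}}) = - (-12 + 3 \sqrt{9 + 9}) = - (-12 + 3 \sqrt{18}) = - (-12 + 3 \cdot 3 \sqrt{2}) = - (-12 + 9 \sqrt{2}) = 12 - 9 \sqrt{2} \approx -0.72792$)
$a = 64$ ($a = \left(-8\right)^{2} = 64$)
$B a = \left(12 - 9 \sqrt{2}\right) 64 = 768 - 576 \sqrt{2}$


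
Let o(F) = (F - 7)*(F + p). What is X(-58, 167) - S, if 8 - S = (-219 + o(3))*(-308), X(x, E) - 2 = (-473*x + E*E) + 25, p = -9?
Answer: 115402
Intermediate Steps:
o(F) = (-9 + F)*(-7 + F) (o(F) = (F - 7)*(F - 9) = (-7 + F)*(-9 + F) = (-9 + F)*(-7 + F))
X(x, E) = 27 + E² - 473*x (X(x, E) = 2 + ((-473*x + E*E) + 25) = 2 + ((-473*x + E²) + 25) = 2 + ((E² - 473*x) + 25) = 2 + (25 + E² - 473*x) = 27 + E² - 473*x)
S = -60052 (S = 8 - (-219 + (63 + 3² - 16*3))*(-308) = 8 - (-219 + (63 + 9 - 48))*(-308) = 8 - (-219 + 24)*(-308) = 8 - (-195)*(-308) = 8 - 1*60060 = 8 - 60060 = -60052)
X(-58, 167) - S = (27 + 167² - 473*(-58)) - 1*(-60052) = (27 + 27889 + 27434) + 60052 = 55350 + 60052 = 115402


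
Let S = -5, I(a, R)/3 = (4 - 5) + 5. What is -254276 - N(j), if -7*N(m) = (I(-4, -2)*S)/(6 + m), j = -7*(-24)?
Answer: -51618038/203 ≈ -2.5428e+5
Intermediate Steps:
I(a, R) = 12 (I(a, R) = 3*((4 - 5) + 5) = 3*(-1 + 5) = 3*4 = 12)
j = 168
N(m) = 60/(7*(6 + m)) (N(m) = -12*(-5)/(7*(6 + m)) = -(-60)/(7*(6 + m)) = 60/(7*(6 + m)))
-254276 - N(j) = -254276 - 60/(7*(6 + 168)) = -254276 - 60/(7*174) = -254276 - 1*10/203 = -254276 - 10/203 = -51618038/203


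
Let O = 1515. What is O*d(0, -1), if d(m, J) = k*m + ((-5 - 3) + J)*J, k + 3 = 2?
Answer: 13635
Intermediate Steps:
k = -1 (k = -3 + 2 = -1)
d(m, J) = -m + J*(-8 + J) (d(m, J) = -m + ((-5 - 3) + J)*J = -m + (-8 + J)*J = -m + J*(-8 + J))
O*d(0, -1) = 1515*((-1)² - 1*0 - 8*(-1)) = 1515*(1 + 0 + 8) = 1515*9 = 13635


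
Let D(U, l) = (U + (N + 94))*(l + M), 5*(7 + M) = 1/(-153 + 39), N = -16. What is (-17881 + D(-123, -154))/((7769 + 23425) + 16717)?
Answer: -404165/1820618 ≈ -0.22199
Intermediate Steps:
M = -3991/570 (M = -7 + 1/(5*(-153 + 39)) = -7 + (⅕)/(-114) = -7 + (⅕)*(-1/114) = -7 - 1/570 = -3991/570 ≈ -7.0018)
D(U, l) = (78 + U)*(-3991/570 + l) (D(U, l) = (U + (-16 + 94))*(l - 3991/570) = (U + 78)*(-3991/570 + l) = (78 + U)*(-3991/570 + l))
(-17881 + D(-123, -154))/((7769 + 23425) + 16717) = (-17881 + (-51883/95 + 78*(-154) - 3991/570*(-123) - 123*(-154)))/((7769 + 23425) + 16717) = (-17881 + (-51883/95 - 12012 + 163631/190 + 18942))/(31194 + 16717) = (-17881 + 275313/38)/47911 = -404165/38*1/47911 = -404165/1820618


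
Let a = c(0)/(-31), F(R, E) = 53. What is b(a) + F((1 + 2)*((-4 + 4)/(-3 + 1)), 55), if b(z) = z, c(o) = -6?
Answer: 1649/31 ≈ 53.194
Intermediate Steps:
a = 6/31 (a = -6/(-31) = -6*(-1/31) = 6/31 ≈ 0.19355)
b(a) + F((1 + 2)*((-4 + 4)/(-3 + 1)), 55) = 6/31 + 53 = 1649/31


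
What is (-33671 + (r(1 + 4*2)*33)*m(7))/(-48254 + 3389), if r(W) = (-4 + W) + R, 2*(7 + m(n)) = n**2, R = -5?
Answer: 33671/44865 ≈ 0.75050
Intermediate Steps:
m(n) = -7 + n**2/2
r(W) = -9 + W (r(W) = (-4 + W) - 5 = -9 + W)
(-33671 + (r(1 + 4*2)*33)*m(7))/(-48254 + 3389) = (-33671 + ((-9 + (1 + 4*2))*33)*(-7 + (1/2)*7**2))/(-48254 + 3389) = (-33671 + ((-9 + (1 + 8))*33)*(-7 + (1/2)*49))/(-44865) = (-33671 + ((-9 + 9)*33)*(-7 + 49/2))*(-1/44865) = (-33671 + (0*33)*(35/2))*(-1/44865) = (-33671 + 0*(35/2))*(-1/44865) = (-33671 + 0)*(-1/44865) = -33671*(-1/44865) = 33671/44865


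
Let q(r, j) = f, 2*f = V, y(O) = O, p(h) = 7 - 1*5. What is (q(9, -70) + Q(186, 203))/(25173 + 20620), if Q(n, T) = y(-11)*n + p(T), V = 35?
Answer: -4053/91586 ≈ -0.044253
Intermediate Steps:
p(h) = 2 (p(h) = 7 - 5 = 2)
f = 35/2 (f = (½)*35 = 35/2 ≈ 17.500)
q(r, j) = 35/2
Q(n, T) = 2 - 11*n (Q(n, T) = -11*n + 2 = 2 - 11*n)
(q(9, -70) + Q(186, 203))/(25173 + 20620) = (35/2 + (2 - 11*186))/(25173 + 20620) = (35/2 + (2 - 2046))/45793 = (35/2 - 2044)*(1/45793) = -4053/2*1/45793 = -4053/91586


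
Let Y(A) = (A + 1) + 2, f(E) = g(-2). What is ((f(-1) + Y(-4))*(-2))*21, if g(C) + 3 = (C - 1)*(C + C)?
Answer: -336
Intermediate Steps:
g(C) = -3 + 2*C*(-1 + C) (g(C) = -3 + (C - 1)*(C + C) = -3 + (-1 + C)*(2*C) = -3 + 2*C*(-1 + C))
f(E) = 9 (f(E) = -3 - 2*(-2) + 2*(-2)² = -3 + 4 + 2*4 = -3 + 4 + 8 = 9)
Y(A) = 3 + A (Y(A) = (1 + A) + 2 = 3 + A)
((f(-1) + Y(-4))*(-2))*21 = ((9 + (3 - 4))*(-2))*21 = ((9 - 1)*(-2))*21 = (8*(-2))*21 = -16*21 = -336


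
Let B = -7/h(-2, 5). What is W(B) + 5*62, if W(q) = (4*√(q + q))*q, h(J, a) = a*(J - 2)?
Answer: 310 + 7*√70/50 ≈ 311.17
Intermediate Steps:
h(J, a) = a*(-2 + J)
B = 7/20 (B = -7*1/(5*(-2 - 2)) = -7/(5*(-4)) = -7/(-20) = -7*(-1/20) = 7/20 ≈ 0.35000)
W(q) = 4*√2*q^(3/2) (W(q) = (4*√(2*q))*q = (4*(√2*√q))*q = (4*√2*√q)*q = 4*√2*q^(3/2))
W(B) + 5*62 = 4*√2*(7/20)^(3/2) + 5*62 = 4*√2*(7*√35/200) + 310 = 7*√70/50 + 310 = 310 + 7*√70/50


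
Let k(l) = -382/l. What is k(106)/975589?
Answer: -191/51706217 ≈ -3.6939e-6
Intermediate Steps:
k(106)/975589 = -382/106/975589 = -382*1/106*(1/975589) = -191/53*1/975589 = -191/51706217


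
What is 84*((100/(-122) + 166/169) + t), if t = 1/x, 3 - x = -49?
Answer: 157437/10309 ≈ 15.272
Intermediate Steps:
x = 52 (x = 3 - 1*(-49) = 3 + 49 = 52)
t = 1/52 ≈ 0.019231
84*((100/(-122) + 166/169) + t) = 84*((100/(-122) + 166/169) + 1/52) = 84*((100*(-1/122) + 166*(1/169)) + 1/52) = 84*((-50/61 + 166/169) + 1/52) = 84*(1676/10309 + 1/52) = 84*(7497/41236) = 157437/10309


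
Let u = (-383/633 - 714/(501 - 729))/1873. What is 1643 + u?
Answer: 74022373079/45053142 ≈ 1643.0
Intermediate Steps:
u = 60773/45053142 (u = (-383*1/633 - 714/(-228))*(1/1873) = (-383/633 - 714*(-1/228))*(1/1873) = (-383/633 + 119/38)*(1/1873) = (60773/24054)*(1/1873) = 60773/45053142 ≈ 0.0013489)
1643 + u = 1643 + 60773/45053142 = 74022373079/45053142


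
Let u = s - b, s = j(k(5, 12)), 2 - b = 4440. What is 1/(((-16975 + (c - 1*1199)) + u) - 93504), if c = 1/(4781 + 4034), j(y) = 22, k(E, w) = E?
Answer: -8815/945126669 ≈ -9.3268e-6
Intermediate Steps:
b = -4438 (b = 2 - 1*4440 = 2 - 4440 = -4438)
s = 22
c = 1/8815 ≈ 0.00011344
u = 4460 (u = 22 - 1*(-4438) = 22 + 4438 = 4460)
1/(((-16975 + (c - 1*1199)) + u) - 93504) = 1/(((-16975 + (1/8815 - 1*1199)) + 4460) - 93504) = 1/(((-16975 + (1/8815 - 1199)) + 4460) - 93504) = 1/(((-16975 - 10569184/8815) + 4460) - 93504) = 1/((-160203809/8815 + 4460) - 93504) = 1/(-120888909/8815 - 93504) = 1/(-945126669/8815) = -8815/945126669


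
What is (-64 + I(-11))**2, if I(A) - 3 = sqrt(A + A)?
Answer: (61 - I*sqrt(22))**2 ≈ 3699.0 - 572.23*I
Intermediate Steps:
I(A) = 3 + sqrt(2)*sqrt(A) (I(A) = 3 + sqrt(A + A) = 3 + sqrt(2*A) = 3 + sqrt(2)*sqrt(A))
(-64 + I(-11))**2 = (-64 + (3 + sqrt(2)*sqrt(-11)))**2 = (-64 + (3 + sqrt(2)*(I*sqrt(11))))**2 = (-64 + (3 + I*sqrt(22)))**2 = (-61 + I*sqrt(22))**2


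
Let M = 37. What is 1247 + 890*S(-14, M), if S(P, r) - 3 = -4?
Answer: 357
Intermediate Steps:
S(P, r) = -1 (S(P, r) = 3 - 4 = -1)
1247 + 890*S(-14, M) = 1247 + 890*(-1) = 1247 - 890 = 357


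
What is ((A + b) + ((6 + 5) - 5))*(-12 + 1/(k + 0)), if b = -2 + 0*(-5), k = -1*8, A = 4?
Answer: -97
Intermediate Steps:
k = -8
b = -2 (b = -2 + 0 = -2)
((A + b) + ((6 + 5) - 5))*(-12 + 1/(k + 0)) = ((4 - 2) + ((6 + 5) - 5))*(-12 + 1/(-8 + 0)) = (2 + (11 - 5))*(-12 + 1/(-8)) = (2 + 6)*(-12 - ⅛) = 8*(-97/8) = -97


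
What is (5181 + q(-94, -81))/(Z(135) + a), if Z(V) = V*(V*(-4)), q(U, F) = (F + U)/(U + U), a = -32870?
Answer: -974203/19884760 ≈ -0.048992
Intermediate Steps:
q(U, F) = (F + U)/(2*U) (q(U, F) = (F + U)/((2*U)) = (F + U)*(1/(2*U)) = (F + U)/(2*U))
Z(V) = -4*V² (Z(V) = V*(-4*V) = -4*V²)
(5181 + q(-94, -81))/(Z(135) + a) = (5181 + (½)*(-81 - 94)/(-94))/(-4*135² - 32870) = (5181 + (½)*(-1/94)*(-175))/(-4*18225 - 32870) = (5181 + 175/188)/(-72900 - 32870) = (974203/188)/(-105770) = (974203/188)*(-1/105770) = -974203/19884760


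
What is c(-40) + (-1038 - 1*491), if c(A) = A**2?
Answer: 71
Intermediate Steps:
c(-40) + (-1038 - 1*491) = (-40)**2 + (-1038 - 1*491) = 1600 + (-1038 - 491) = 1600 - 1529 = 71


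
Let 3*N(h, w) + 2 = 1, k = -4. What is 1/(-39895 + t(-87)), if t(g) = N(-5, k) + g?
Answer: -3/119947 ≈ -2.5011e-5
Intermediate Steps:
N(h, w) = -1/3 (N(h, w) = -2/3 + (1/3)*1 = -2/3 + 1/3 = -1/3)
t(g) = -1/3 + g
1/(-39895 + t(-87)) = 1/(-39895 + (-1/3 - 87)) = 1/(-39895 - 262/3) = 1/(-119947/3) = -3/119947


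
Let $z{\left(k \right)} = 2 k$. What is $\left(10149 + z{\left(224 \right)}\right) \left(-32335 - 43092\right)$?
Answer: $-799299919$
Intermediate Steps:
$\left(10149 + z{\left(224 \right)}\right) \left(-32335 - 43092\right) = \left(10149 + 2 \cdot 224\right) \left(-32335 - 43092\right) = \left(10149 + 448\right) \left(-75427\right) = 10597 \left(-75427\right) = -799299919$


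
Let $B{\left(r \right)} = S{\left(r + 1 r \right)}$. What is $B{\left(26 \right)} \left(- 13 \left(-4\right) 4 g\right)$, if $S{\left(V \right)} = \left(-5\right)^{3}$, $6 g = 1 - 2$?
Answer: $\frac{13000}{3} \approx 4333.3$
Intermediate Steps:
$g = - \frac{1}{6}$ ($g = \frac{1 - 2}{6} = \frac{1}{6} \left(-1\right) = - \frac{1}{6} \approx -0.16667$)
$S{\left(V \right)} = -125$
$B{\left(r \right)} = -125$
$B{\left(26 \right)} \left(- 13 \left(-4\right) 4 g\right) = - 125 \left(- 13 \left(-4\right) 4 \left(- \frac{1}{6}\right)\right) = - 125 \left(- 13 \left(\left(-16\right) \left(- \frac{1}{6}\right)\right)\right) = - 125 \left(\left(-13\right) \frac{8}{3}\right) = \left(-125\right) \left(- \frac{104}{3}\right) = \frac{13000}{3}$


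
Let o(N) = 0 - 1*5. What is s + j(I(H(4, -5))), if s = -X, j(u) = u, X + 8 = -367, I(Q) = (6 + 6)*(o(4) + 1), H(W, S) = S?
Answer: 327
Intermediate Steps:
o(N) = -5 (o(N) = 0 - 5 = -5)
I(Q) = -48 (I(Q) = (6 + 6)*(-5 + 1) = 12*(-4) = -48)
X = -375 (X = -8 - 367 = -375)
s = 375 (s = -1*(-375) = 375)
s + j(I(H(4, -5))) = 375 - 48 = 327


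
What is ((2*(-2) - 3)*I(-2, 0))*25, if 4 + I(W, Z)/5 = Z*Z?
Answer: 3500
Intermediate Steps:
I(W, Z) = -20 + 5*Z**2 (I(W, Z) = -20 + 5*(Z*Z) = -20 + 5*Z**2)
((2*(-2) - 3)*I(-2, 0))*25 = ((2*(-2) - 3)*(-20 + 5*0**2))*25 = ((-4 - 3)*(-20 + 5*0))*25 = -7*(-20 + 0)*25 = -7*(-20)*25 = 140*25 = 3500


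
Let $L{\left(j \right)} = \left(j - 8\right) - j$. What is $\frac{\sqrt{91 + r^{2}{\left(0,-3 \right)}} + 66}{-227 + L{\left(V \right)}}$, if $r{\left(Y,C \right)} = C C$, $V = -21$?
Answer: $- \frac{66}{235} - \frac{2 \sqrt{43}}{235} \approx -0.33666$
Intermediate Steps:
$L{\left(j \right)} = -8$ ($L{\left(j \right)} = \left(-8 + j\right) - j = -8$)
$r{\left(Y,C \right)} = C^{2}$
$\frac{\sqrt{91 + r^{2}{\left(0,-3 \right)}} + 66}{-227 + L{\left(V \right)}} = \frac{\sqrt{91 + \left(\left(-3\right)^{2}\right)^{2}} + 66}{-227 - 8} = \frac{\sqrt{91 + 9^{2}} + 66}{-235} = \left(\sqrt{91 + 81} + 66\right) \left(- \frac{1}{235}\right) = \left(\sqrt{172} + 66\right) \left(- \frac{1}{235}\right) = \left(2 \sqrt{43} + 66\right) \left(- \frac{1}{235}\right) = \left(66 + 2 \sqrt{43}\right) \left(- \frac{1}{235}\right) = - \frac{66}{235} - \frac{2 \sqrt{43}}{235}$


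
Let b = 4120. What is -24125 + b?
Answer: -20005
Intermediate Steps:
-24125 + b = -24125 + 4120 = -20005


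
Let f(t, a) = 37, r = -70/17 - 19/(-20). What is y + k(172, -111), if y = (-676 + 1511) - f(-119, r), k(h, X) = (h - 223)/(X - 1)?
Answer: 89427/112 ≈ 798.46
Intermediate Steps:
k(h, X) = (-223 + h)/(-1 + X)
r = -1077/340 (r = -70*1/17 - 19*(-1/20) = -70/17 + 19/20 = -1077/340 ≈ -3.1676)
y = 798 (y = (-676 + 1511) - 1*37 = 835 - 37 = 798)
y + k(172, -111) = 798 + (-223 + 172)/(-1 - 111) = 798 - 51/(-112) = 798 - 1/112*(-51) = 798 + 51/112 = 89427/112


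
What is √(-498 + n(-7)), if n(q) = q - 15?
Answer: 2*I*√130 ≈ 22.803*I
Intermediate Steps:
n(q) = -15 + q
√(-498 + n(-7)) = √(-498 + (-15 - 7)) = √(-498 - 22) = √(-520) = 2*I*√130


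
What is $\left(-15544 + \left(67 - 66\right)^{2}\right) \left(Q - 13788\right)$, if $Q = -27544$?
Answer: $642423276$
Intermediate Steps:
$\left(-15544 + \left(67 - 66\right)^{2}\right) \left(Q - 13788\right) = \left(-15544 + \left(67 - 66\right)^{2}\right) \left(-27544 - 13788\right) = \left(-15544 + 1^{2}\right) \left(-41332\right) = \left(-15544 + 1\right) \left(-41332\right) = \left(-15543\right) \left(-41332\right) = 642423276$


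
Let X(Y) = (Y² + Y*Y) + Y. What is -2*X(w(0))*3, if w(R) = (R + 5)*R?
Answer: 0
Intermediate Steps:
w(R) = R*(5 + R) (w(R) = (5 + R)*R = R*(5 + R))
X(Y) = Y + 2*Y² (X(Y) = (Y² + Y²) + Y = 2*Y² + Y = Y + 2*Y²)
-2*X(w(0))*3 = -2*0*(5 + 0)*(1 + 2*(0*(5 + 0)))*3 = -2*0*5*(1 + 2*(0*5))*3 = -0*(1 + 2*0)*3 = -0*(1 + 0)*3 = -0*3 = -2*0*3 = 0*3 = 0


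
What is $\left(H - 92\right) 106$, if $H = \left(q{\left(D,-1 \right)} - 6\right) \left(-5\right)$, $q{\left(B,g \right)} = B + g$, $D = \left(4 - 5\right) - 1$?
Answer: $-4982$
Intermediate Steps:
$D = -2$ ($D = -1 - 1 = -2$)
$H = 45$ ($H = \left(\left(-2 - 1\right) - 6\right) \left(-5\right) = \left(-3 - 6\right) \left(-5\right) = \left(-9\right) \left(-5\right) = 45$)
$\left(H - 92\right) 106 = \left(45 - 92\right) 106 = \left(-47\right) 106 = -4982$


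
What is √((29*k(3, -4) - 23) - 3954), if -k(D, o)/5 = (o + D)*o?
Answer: 7*I*√93 ≈ 67.506*I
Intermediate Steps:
k(D, o) = -5*o*(D + o) (k(D, o) = -5*(o + D)*o = -5*(D + o)*o = -5*o*(D + o))
√((29*k(3, -4) - 23) - 3954) = √((29*(-5*(-4)*(3 - 4)) - 23) - 3954) = √((29*(-5*(-4)*(-1)) - 23) - 3954) = √((29*(-20) - 23) - 3954) = √((-580 - 23) - 3954) = √(-603 - 3954) = √(-4557) = 7*I*√93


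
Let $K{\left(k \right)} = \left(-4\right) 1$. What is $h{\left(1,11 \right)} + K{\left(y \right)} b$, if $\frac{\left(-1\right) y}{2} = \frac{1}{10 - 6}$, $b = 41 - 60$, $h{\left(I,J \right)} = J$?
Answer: $87$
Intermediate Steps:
$b = -19$ ($b = 41 - 60 = -19$)
$y = - \frac{1}{2}$ ($y = - \frac{2}{10 - 6} = - \frac{2}{4} = \left(-2\right) \frac{1}{4} = - \frac{1}{2} \approx -0.5$)
$K{\left(k \right)} = -4$
$h{\left(1,11 \right)} + K{\left(y \right)} b = 11 - -76 = 11 + 76 = 87$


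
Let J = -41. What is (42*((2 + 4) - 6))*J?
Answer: 0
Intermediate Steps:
(42*((2 + 4) - 6))*J = (42*((2 + 4) - 6))*(-41) = (42*(6 - 6))*(-41) = (42*0)*(-41) = 0*(-41) = 0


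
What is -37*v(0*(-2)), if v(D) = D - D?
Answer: 0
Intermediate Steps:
v(D) = 0
-37*v(0*(-2)) = -37*0 = 0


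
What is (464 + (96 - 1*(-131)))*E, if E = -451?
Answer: -311641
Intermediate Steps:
(464 + (96 - 1*(-131)))*E = (464 + (96 - 1*(-131)))*(-451) = (464 + (96 + 131))*(-451) = (464 + 227)*(-451) = 691*(-451) = -311641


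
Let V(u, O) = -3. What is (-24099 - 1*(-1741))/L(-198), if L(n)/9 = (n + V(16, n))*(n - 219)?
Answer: -22358/754353 ≈ -0.029639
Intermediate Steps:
L(n) = 9*(-219 + n)*(-3 + n) (L(n) = 9*((n - 3)*(n - 219)) = 9*((-3 + n)*(-219 + n)) = 9*((-219 + n)*(-3 + n)) = 9*(-219 + n)*(-3 + n))
(-24099 - 1*(-1741))/L(-198) = (-24099 - 1*(-1741))/(5913 - 1998*(-198) + 9*(-198)²) = (-24099 + 1741)/(5913 + 395604 + 9*39204) = -22358/(5913 + 395604 + 352836) = -22358/754353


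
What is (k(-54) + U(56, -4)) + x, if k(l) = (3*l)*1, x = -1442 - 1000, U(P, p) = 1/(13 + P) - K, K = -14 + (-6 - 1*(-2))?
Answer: -178433/69 ≈ -2586.0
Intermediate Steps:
K = -18 (K = -14 + (-6 + 2) = -14 - 4 = -18)
U(P, p) = 18 + 1/(13 + P) (U(P, p) = 1/(13 + P) - 1*(-18) = 1/(13 + P) + 18 = 18 + 1/(13 + P))
x = -2442
k(l) = 3*l
(k(-54) + U(56, -4)) + x = (3*(-54) + (235 + 18*56)/(13 + 56)) - 2442 = (-162 + (235 + 1008)/69) - 2442 = (-162 + (1/69)*1243) - 2442 = (-162 + 1243/69) - 2442 = -9935/69 - 2442 = -178433/69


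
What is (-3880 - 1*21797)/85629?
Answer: -8559/28543 ≈ -0.29986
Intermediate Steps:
(-3880 - 1*21797)/85629 = (-3880 - 21797)*(1/85629) = -25677*1/85629 = -8559/28543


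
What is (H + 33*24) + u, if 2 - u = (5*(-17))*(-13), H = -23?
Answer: -334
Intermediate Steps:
u = -1103 (u = 2 - 5*(-17)*(-13) = 2 - (-85)*(-13) = 2 - 1*1105 = 2 - 1105 = -1103)
(H + 33*24) + u = (-23 + 33*24) - 1103 = (-23 + 792) - 1103 = 769 - 1103 = -334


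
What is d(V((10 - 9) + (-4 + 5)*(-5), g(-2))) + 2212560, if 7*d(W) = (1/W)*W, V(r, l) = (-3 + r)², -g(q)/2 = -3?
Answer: 15487921/7 ≈ 2.2126e+6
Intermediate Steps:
g(q) = 6 (g(q) = -2*(-3) = 6)
d(W) = ⅐ (d(W) = ((1/W)*W)/7 = (W/W)/7 = (⅐)*1 = ⅐)
d(V((10 - 9) + (-4 + 5)*(-5), g(-2))) + 2212560 = ⅐ + 2212560 = 15487921/7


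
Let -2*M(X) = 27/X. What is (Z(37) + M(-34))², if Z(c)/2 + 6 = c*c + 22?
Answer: 35489661769/4624 ≈ 7.6751e+6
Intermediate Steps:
M(X) = -27/(2*X)
Z(c) = 32 + 2*c² (Z(c) = -12 + 2*(c*c + 22) = -12 + 2*(c² + 22) = -12 + 2*(22 + c²) = -12 + (44 + 2*c²) = 32 + 2*c²)
(Z(37) + M(-34))² = ((32 + 2*37²) - 27/2/(-34))² = ((32 + 2*1369) - 27/2*(-1/34))² = ((32 + 2738) + 27/68)² = (2770 + 27/68)² = (188387/68)² = 35489661769/4624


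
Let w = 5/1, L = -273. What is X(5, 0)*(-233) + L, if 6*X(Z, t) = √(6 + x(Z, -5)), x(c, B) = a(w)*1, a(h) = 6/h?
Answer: -273 - 233*√5/5 ≈ -377.20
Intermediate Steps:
w = 5 (w = 5*1 = 5)
x(c, B) = 6/5 (x(c, B) = (6/5)*1 = 6/5)
X(Z, t) = √5/5 (X(Z, t) = √(6 + 6/5)/6 = √(36/5)/6 = (6*√5/5)/6 = √5/5)
X(5, 0)*(-233) + L = (√5/5)*(-233) - 273 = -233*√5/5 - 273 = -273 - 233*√5/5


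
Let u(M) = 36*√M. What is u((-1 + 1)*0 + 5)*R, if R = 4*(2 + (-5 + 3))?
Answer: 0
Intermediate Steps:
R = 0 (R = 4*(2 - 2) = 4*0 = 0)
u((-1 + 1)*0 + 5)*R = (36*√((-1 + 1)*0 + 5))*0 = (36*√(0*0 + 5))*0 = (36*√(0 + 5))*0 = (36*√5)*0 = 0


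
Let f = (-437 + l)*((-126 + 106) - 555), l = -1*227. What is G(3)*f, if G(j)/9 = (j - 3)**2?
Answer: 0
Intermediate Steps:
G(j) = 9*(-3 + j)**2 (G(j) = 9*(j - 3)**2 = 9*(-3 + j)**2)
l = -227
f = 381800 (f = (-437 - 227)*((-126 + 106) - 555) = -664*(-20 - 555) = -664*(-575) = 381800)
G(3)*f = (9*(-3 + 3)**2)*381800 = (9*0**2)*381800 = (9*0)*381800 = 0*381800 = 0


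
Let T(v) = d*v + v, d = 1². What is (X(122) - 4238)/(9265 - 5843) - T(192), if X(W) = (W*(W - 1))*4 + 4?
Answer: -629617/1711 ≈ -367.98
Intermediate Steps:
X(W) = 4 + 4*W*(-1 + W) (X(W) = (W*(-1 + W))*4 + 4 = 4*W*(-1 + W) + 4 = 4 + 4*W*(-1 + W))
d = 1
T(v) = 2*v (T(v) = 1*v + v = v + v = 2*v)
(X(122) - 4238)/(9265 - 5843) - T(192) = ((4 - 4*122 + 4*122²) - 4238)/(9265 - 5843) - 2*192 = ((4 - 488 + 4*14884) - 4238)/3422 - 1*384 = ((4 - 488 + 59536) - 4238)*(1/3422) - 384 = (59052 - 4238)*(1/3422) - 384 = 54814*(1/3422) - 384 = 27407/1711 - 384 = -629617/1711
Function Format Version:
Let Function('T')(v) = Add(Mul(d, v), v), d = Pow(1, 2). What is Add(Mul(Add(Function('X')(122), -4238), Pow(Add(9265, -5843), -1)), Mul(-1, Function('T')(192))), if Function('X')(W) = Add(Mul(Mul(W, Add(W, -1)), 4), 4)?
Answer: Rational(-629617, 1711) ≈ -367.98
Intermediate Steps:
Function('X')(W) = Add(4, Mul(4, W, Add(-1, W))) (Function('X')(W) = Add(Mul(Mul(W, Add(-1, W)), 4), 4) = Add(Mul(4, W, Add(-1, W)), 4) = Add(4, Mul(4, W, Add(-1, W))))
d = 1
Function('T')(v) = Mul(2, v) (Function('T')(v) = Add(Mul(1, v), v) = Add(v, v) = Mul(2, v))
Add(Mul(Add(Function('X')(122), -4238), Pow(Add(9265, -5843), -1)), Mul(-1, Function('T')(192))) = Add(Mul(Add(Add(4, Mul(-4, 122), Mul(4, Pow(122, 2))), -4238), Pow(Add(9265, -5843), -1)), Mul(-1, Mul(2, 192))) = Add(Mul(Add(Add(4, -488, Mul(4, 14884)), -4238), Pow(3422, -1)), Mul(-1, 384)) = Add(Mul(Add(Add(4, -488, 59536), -4238), Rational(1, 3422)), -384) = Add(Mul(Add(59052, -4238), Rational(1, 3422)), -384) = Add(Mul(54814, Rational(1, 3422)), -384) = Add(Rational(27407, 1711), -384) = Rational(-629617, 1711)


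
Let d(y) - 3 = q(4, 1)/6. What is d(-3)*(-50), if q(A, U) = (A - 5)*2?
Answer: -400/3 ≈ -133.33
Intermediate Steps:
q(A, U) = -10 + 2*A (q(A, U) = (-5 + A)*2 = -10 + 2*A)
d(y) = 8/3 (d(y) = 3 + (-10 + 2*4)/6 = 3 + (-10 + 8)*(⅙) = 3 - 2*⅙ = 3 - ⅓ = 8/3)
d(-3)*(-50) = (8/3)*(-50) = -400/3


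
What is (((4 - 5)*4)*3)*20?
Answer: -240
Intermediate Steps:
(((4 - 5)*4)*3)*20 = (-1*4*3)*20 = -4*3*20 = -12*20 = -240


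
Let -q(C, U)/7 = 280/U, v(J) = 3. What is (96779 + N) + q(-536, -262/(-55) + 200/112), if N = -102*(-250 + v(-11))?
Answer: 613600639/5043 ≈ 1.2167e+5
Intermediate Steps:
q(C, U) = -1960/U
N = 25194 (N = -102*(-250 + 3) = -102*(-247) = 25194)
(96779 + N) + q(-536, -262/(-55) + 200/112) = (96779 + 25194) - 1960/(-262/(-55) + 200/112) = 121973 - 1960/(-262*(-1/55) + 200*(1/112)) = 121973 - 1960/(262/55 + 25/14) = 121973 - 1960/5043/770 = 121973 - 1960*770/5043 = 121973 - 1509200/5043 = 613600639/5043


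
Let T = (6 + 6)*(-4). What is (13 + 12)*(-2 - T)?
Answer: 1150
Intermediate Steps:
T = -48 (T = 12*(-4) = -48)
(13 + 12)*(-2 - T) = (13 + 12)*(-2 - 1*(-48)) = 25*(-2 + 48) = 25*46 = 1150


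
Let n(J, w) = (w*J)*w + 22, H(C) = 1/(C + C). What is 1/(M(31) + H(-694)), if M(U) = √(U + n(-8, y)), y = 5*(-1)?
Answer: -1388/283201969 - 13485808*I*√3/283201969 ≈ -4.9011e-6 - 0.082479*I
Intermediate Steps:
H(C) = 1/(2*C)
y = -5
n(J, w) = 22 + J*w² (n(J, w) = (J*w)*w + 22 = J*w² + 22 = 22 + J*w²)
M(U) = √(-178 + U) (M(U) = √(U + (22 - 8*(-5)²)) = √(U + (22 - 8*25)) = √(U + (22 - 200)) = √(U - 178) = √(-178 + U))
1/(M(31) + H(-694)) = 1/(√(-178 + 31) + (½)/(-694)) = 1/(√(-147) + (½)*(-1/694)) = 1/(7*I*√3 - 1/1388) = 1/(-1/1388 + 7*I*√3)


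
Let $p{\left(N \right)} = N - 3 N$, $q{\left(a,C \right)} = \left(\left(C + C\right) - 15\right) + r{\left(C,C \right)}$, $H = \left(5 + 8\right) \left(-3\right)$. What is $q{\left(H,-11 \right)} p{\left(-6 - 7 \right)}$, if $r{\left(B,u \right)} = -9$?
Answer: $-1196$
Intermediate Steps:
$H = -39$ ($H = 13 \left(-3\right) = -39$)
$q{\left(a,C \right)} = -24 + 2 C$ ($q{\left(a,C \right)} = \left(\left(C + C\right) - 15\right) - 9 = \left(2 C - 15\right) - 9 = \left(-15 + 2 C\right) - 9 = -24 + 2 C$)
$p{\left(N \right)} = - 2 N$
$q{\left(H,-11 \right)} p{\left(-6 - 7 \right)} = \left(-24 + 2 \left(-11\right)\right) \left(- 2 \left(-6 - 7\right)\right) = \left(-24 - 22\right) \left(\left(-2\right) \left(-13\right)\right) = \left(-46\right) 26 = -1196$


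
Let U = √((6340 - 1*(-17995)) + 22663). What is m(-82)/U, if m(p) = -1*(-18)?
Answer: 3*√5222/2611 ≈ 0.083030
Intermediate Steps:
m(p) = 18
U = 3*√5222 (U = √((6340 + 17995) + 22663) = √(24335 + 22663) = √46998 = 3*√5222 ≈ 216.79)
m(-82)/U = 18/((3*√5222)) = 18*(√5222/15666) = 3*√5222/2611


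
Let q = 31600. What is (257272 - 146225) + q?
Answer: 142647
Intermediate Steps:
(257272 - 146225) + q = (257272 - 146225) + 31600 = 111047 + 31600 = 142647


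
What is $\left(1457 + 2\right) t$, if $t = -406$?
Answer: $-592354$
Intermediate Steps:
$\left(1457 + 2\right) t = \left(1457 + 2\right) \left(-406\right) = 1459 \left(-406\right) = -592354$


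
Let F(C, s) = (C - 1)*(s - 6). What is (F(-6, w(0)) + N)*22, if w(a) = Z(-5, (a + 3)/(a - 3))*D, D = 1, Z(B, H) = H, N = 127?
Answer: 3872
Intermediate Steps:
w(a) = (3 + a)/(-3 + a) (w(a) = ((a + 3)/(a - 3))*1 = ((3 + a)/(-3 + a))*1 = (3 + a)/(-3 + a))
F(C, s) = (-1 + C)*(-6 + s)
(F(-6, w(0)) + N)*22 = ((6 - (3 + 0)/(-3 + 0) - 6*(-6) - 6*(3 + 0)/(-3 + 0)) + 127)*22 = ((6 - 3/(-3) + 36 - 6*3/(-3)) + 127)*22 = ((6 - (-1)*3/3 + 36 - (-2)*3) + 127)*22 = ((6 - 1*(-1) + 36 - 6*(-1)) + 127)*22 = ((6 + 1 + 36 + 6) + 127)*22 = (49 + 127)*22 = 176*22 = 3872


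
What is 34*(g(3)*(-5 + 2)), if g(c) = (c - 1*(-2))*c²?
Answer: -4590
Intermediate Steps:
g(c) = c²*(2 + c) (g(c) = (c + 2)*c² = (2 + c)*c² = c²*(2 + c))
34*(g(3)*(-5 + 2)) = 34*((3²*(2 + 3))*(-5 + 2)) = 34*((9*5)*(-3)) = 34*(45*(-3)) = 34*(-135) = -4590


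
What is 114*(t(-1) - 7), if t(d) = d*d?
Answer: -684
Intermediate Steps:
t(d) = d²
114*(t(-1) - 7) = 114*((-1)² - 7) = 114*(1 - 7) = 114*(-6) = -684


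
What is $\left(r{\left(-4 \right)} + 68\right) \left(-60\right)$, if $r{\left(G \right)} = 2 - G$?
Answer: $-4440$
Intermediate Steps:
$\left(r{\left(-4 \right)} + 68\right) \left(-60\right) = \left(\left(2 - -4\right) + 68\right) \left(-60\right) = \left(\left(2 + 4\right) + 68\right) \left(-60\right) = \left(6 + 68\right) \left(-60\right) = 74 \left(-60\right) = -4440$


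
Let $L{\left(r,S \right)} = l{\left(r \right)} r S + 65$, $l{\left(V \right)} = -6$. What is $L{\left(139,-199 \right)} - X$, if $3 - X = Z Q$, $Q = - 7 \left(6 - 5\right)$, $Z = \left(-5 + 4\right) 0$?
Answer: $166028$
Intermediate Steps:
$Z = 0$ ($Z = \left(-1\right) 0 = 0$)
$Q = -7$ ($Q = \left(-7\right) 1 = -7$)
$L{\left(r,S \right)} = 65 - 6 S r$ ($L{\left(r,S \right)} = - 6 r S + 65 = - 6 S r + 65 = 65 - 6 S r$)
$X = 3$ ($X = 3 - 0 \left(-7\right) = 3 - 0 = 3 + 0 = 3$)
$L{\left(139,-199 \right)} - X = \left(65 - \left(-1194\right) 139\right) - 3 = \left(65 + 165966\right) - 3 = 166031 - 3 = 166028$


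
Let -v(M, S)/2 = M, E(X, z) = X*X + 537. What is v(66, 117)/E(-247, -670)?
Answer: -66/30773 ≈ -0.0021447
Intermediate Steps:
E(X, z) = 537 + X² (E(X, z) = X² + 537 = 537 + X²)
v(M, S) = -2*M
v(66, 117)/E(-247, -670) = (-2*66)/(537 + (-247)²) = -132/(537 + 61009) = -132/61546 = -132*1/61546 = -66/30773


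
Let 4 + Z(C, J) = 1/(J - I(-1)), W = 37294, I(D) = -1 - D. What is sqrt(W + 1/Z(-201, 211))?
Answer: sqrt(26502765933)/843 ≈ 193.12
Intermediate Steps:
Z(C, J) = -4 + 1/J (Z(C, J) = -4 + 1/(J - (-1 - 1*(-1))) = -4 + 1/(J - (-1 + 1)) = -4 + 1/(J - 1*0) = -4 + 1/(J + 0) = -4 + 1/J)
sqrt(W + 1/Z(-201, 211)) = sqrt(37294 + 1/(-4 + 1/211)) = sqrt(37294 + 1/(-843/211)) = sqrt(37294 - 211/843) = sqrt(31438631/843) = sqrt(26502765933)/843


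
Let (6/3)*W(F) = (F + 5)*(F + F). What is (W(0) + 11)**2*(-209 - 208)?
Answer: -50457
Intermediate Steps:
W(F) = F*(5 + F) (W(F) = ((F + 5)*(F + F))/2 = ((5 + F)*(2*F))/2 = (2*F*(5 + F))/2 = F*(5 + F))
(W(0) + 11)**2*(-209 - 208) = (0*(5 + 0) + 11)**2*(-209 - 208) = (0*5 + 11)**2*(-417) = (0 + 11)**2*(-417) = 11**2*(-417) = 121*(-417) = -50457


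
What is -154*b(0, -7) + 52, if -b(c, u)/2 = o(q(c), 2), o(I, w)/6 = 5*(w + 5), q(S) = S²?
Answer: 64732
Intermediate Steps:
o(I, w) = 150 + 30*w (o(I, w) = 6*(5*(w + 5)) = 6*(5*(5 + w)) = 6*(25 + 5*w) = 150 + 30*w)
b(c, u) = -420 (b(c, u) = -2*(150 + 30*2) = -2*(150 + 60) = -2*210 = -420)
-154*b(0, -7) + 52 = -154*(-420) + 52 = 64680 + 52 = 64732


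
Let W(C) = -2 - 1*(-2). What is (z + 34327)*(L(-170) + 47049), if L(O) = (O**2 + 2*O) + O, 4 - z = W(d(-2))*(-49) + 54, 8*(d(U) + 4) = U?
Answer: 2585822603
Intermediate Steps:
d(U) = -4 + U/8
W(C) = 0 (W(C) = -2 + 2 = 0)
z = -50 (z = 4 - (0*(-49) + 54) = 4 - (0 + 54) = 4 - 1*54 = 4 - 54 = -50)
L(O) = O**2 + 3*O
(z + 34327)*(L(-170) + 47049) = (-50 + 34327)*(-170*(3 - 170) + 47049) = 34277*(-170*(-167) + 47049) = 34277*(28390 + 47049) = 34277*75439 = 2585822603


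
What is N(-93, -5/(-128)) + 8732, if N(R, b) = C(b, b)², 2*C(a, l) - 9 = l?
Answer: 573599001/65536 ≈ 8752.4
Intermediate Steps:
C(a, l) = 9/2 + l/2
N(R, b) = (9/2 + b/2)²
N(-93, -5/(-128)) + 8732 = (9 - 5/(-128))²/4 + 8732 = (9 - 5*(-1/128))²/4 + 8732 = (9 + 5/128)²/4 + 8732 = (1157/128)²/4 + 8732 = (¼)*(1338649/16384) + 8732 = 1338649/65536 + 8732 = 573599001/65536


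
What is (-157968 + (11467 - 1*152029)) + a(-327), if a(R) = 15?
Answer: -298515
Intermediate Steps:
(-157968 + (11467 - 1*152029)) + a(-327) = (-157968 + (11467 - 1*152029)) + 15 = (-157968 + (11467 - 152029)) + 15 = (-157968 - 140562) + 15 = -298530 + 15 = -298515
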